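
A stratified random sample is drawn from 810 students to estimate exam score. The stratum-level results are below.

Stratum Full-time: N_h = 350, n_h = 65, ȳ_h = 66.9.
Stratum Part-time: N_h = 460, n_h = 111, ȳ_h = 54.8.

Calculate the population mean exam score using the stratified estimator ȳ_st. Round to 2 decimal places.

N = Σ N_h = 810. Stratum weights W_h = N_h/N.
ȳ_st = (350·66.9 + 460·54.8) / 810 = 60.0284

ȳ_st ≈ 60.03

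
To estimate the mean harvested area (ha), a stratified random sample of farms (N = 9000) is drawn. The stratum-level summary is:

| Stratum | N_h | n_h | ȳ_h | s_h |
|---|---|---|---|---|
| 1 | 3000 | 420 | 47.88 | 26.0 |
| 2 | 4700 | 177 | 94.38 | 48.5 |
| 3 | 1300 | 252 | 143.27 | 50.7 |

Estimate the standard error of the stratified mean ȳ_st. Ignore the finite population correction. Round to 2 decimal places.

V̂(ȳ_st) = Σ W_h² s_h²/n_h, with W_h = N_h/N and N = 9000:
  stratum 1: (3000/9000)²·26.0²/420 = 0.178836
  stratum 2: (4700/9000)²·48.5²/177 = 3.62427
  stratum 3: (1300/9000)²·50.7²/252 = 0.212822
V̂(ȳ_st) = 4.01593
SE(ȳ_st) = √4.01593 = 2.00398

SE(ȳ_st) ≈ 2.00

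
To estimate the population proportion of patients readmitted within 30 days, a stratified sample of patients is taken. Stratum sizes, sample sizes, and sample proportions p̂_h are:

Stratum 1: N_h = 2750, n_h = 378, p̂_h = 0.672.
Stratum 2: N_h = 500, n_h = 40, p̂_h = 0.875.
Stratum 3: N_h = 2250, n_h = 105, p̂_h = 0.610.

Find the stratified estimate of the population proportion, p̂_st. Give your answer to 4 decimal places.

N = 5500; stratum weights W_h = N_h/N.
p̂_st = Σ W_h p̂_h = (2750·0.672 + 500·0.875 + 2250·0.610)/5500 = 0.66509

p̂_st ≈ 0.6651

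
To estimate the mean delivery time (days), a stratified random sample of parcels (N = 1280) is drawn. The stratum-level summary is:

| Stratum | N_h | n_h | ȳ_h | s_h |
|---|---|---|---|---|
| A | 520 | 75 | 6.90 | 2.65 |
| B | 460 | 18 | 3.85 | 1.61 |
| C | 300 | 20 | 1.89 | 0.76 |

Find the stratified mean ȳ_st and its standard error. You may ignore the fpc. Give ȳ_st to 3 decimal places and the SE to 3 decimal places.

ȳ_st = Σ W_h ȳ_h = (520·6.90 + 460·3.85 + 300·1.89)/1280 = 4.62969
V̂(ȳ_st) = Σ W_h² s_h²/n_h, with W_h = N_h/N and N = 1280:
  stratum A: (520/1280)²·2.65²/75 = 0.0154532
  stratum B: (460/1280)²·1.61²/18 = 0.0185984
  stratum C: (300/1280)²·0.76²/20 = 0.00158643
V̂(ȳ_st) = 0.035638
SE(ȳ_st) = √0.035638 = 0.18878

ȳ_st ≈ 4.630, SE ≈ 0.189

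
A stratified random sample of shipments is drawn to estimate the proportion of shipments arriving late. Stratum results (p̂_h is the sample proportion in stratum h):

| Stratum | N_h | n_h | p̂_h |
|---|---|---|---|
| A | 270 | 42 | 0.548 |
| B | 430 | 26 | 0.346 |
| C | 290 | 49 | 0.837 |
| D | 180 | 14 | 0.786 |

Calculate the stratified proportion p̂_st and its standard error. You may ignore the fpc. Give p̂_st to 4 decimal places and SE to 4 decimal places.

N = 1170; stratum weights W_h = N_h/N.
p̂_st = Σ W_h p̂_h = (270·0.548 + 430·0.346 + 290·0.837 + 180·0.786)/1170 = 0.58201
V̂(p̂_st) = Σ W_h² p̂_h(1−p̂_h)/(n_h−1):
  stratum A: (270/1170)²·0.548·0.452/41 = 0.00032173
  stratum B: (430/1170)²·0.346·0.654/25 = 0.00122258
  stratum C: (290/1170)²·0.837·0.163/48 = 0.000174621
  stratum D: (180/1170)²·0.786·0.214/13 = 0.000306243
V̂(p̂_st) = 0.00202518; SE = √V̂ = 0.045002

p̂_st ≈ 0.5820, SE ≈ 0.0450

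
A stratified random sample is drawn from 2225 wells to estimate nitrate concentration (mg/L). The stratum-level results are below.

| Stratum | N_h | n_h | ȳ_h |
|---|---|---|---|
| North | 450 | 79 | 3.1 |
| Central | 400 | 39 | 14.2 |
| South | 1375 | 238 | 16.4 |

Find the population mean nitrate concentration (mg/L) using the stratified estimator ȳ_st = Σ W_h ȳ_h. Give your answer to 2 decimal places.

N = Σ N_h = 2225. Stratum weights W_h = N_h/N.
ȳ_st = (450·3.1 + 400·14.2 + 1375·16.4) / 2225 = 13.3146

ȳ_st ≈ 13.31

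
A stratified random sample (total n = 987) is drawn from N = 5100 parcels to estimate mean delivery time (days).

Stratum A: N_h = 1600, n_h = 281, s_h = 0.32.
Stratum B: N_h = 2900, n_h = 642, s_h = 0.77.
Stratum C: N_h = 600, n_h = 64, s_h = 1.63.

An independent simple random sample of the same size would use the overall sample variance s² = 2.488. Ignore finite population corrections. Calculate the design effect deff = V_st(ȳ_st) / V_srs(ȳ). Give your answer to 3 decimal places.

V̂(ȳ_st) = Σ W_h² s_h²/n_h, with W_h = N_h/N and N = 5100:
  stratum A: (1600/5100)²·0.32²/281 = 3.58669e-05
  stratum B: (2900/5100)²·0.77²/642 = 0.000298608
  stratum C: (600/5100)²·1.63²/64 = 0.000574589
V_st = 0.000909064
V_srs = s²/n = 2.488/987 = 0.00252077
deff = V_st / V_srs = 0.000909064/0.00252077 = 0.3606

deff ≈ 0.361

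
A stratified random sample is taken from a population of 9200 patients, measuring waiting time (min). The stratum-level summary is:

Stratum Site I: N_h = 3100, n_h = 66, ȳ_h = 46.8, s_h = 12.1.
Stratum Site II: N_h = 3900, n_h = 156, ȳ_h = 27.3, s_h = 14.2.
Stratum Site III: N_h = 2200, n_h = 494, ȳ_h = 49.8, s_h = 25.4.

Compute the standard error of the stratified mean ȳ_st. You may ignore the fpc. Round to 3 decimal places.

V̂(ȳ_st) = Σ W_h² s_h²/n_h, with W_h = N_h/N and N = 9200:
  stratum Site I: (3100/9200)²·12.1²/66 = 0.251869
  stratum Site II: (3900/9200)²·14.2²/156 = 0.232277
  stratum Site III: (2200/9200)²·25.4²/494 = 0.074681
V̂(ȳ_st) = 0.558827
SE(ȳ_st) = √0.558827 = 0.747547

SE(ȳ_st) ≈ 0.748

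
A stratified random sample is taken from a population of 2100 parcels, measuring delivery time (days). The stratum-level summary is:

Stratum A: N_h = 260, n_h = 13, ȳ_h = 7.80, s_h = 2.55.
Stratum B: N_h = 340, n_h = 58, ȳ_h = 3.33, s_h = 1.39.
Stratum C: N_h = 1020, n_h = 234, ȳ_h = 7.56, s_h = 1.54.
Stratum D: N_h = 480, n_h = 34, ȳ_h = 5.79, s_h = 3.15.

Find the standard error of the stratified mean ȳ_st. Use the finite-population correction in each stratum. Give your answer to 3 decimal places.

SE(ȳ_st) ≈ 0.155

V̂(ȳ_st) = Σ W_h² (1 − n_h/N_h) s_h²/n_h, with W_h = N_h/N and N = 2100:
  stratum A: (260/2100)²·(1 − 13/260)·2.55²/13 = 0.00728398
  stratum B: (340/2100)²·(1 − 58/340)·1.39²/58 = 0.000724254
  stratum C: (1020/2100)²·(1 − 234/1020)·1.54²/234 = 0.00184251
  stratum D: (480/2100)²·(1 − 34/480)·3.15²/34 = 0.0141671
V̂(ȳ_st) = 0.0240178
SE(ȳ_st) = √0.0240178 = 0.154977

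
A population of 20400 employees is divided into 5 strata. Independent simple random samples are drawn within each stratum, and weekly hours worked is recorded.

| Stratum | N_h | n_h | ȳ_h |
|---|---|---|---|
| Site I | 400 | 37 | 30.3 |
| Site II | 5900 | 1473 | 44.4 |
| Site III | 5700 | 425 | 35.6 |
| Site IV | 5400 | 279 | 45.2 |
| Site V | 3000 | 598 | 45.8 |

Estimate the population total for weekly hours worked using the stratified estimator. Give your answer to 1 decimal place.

τ̂_st ≈ 858480.0

τ̂_st = Σ N_h ȳ_h = 400·30.3 + 5900·44.4 + 5700·35.6 + 5400·45.2 + 3000·45.8 = 858480.0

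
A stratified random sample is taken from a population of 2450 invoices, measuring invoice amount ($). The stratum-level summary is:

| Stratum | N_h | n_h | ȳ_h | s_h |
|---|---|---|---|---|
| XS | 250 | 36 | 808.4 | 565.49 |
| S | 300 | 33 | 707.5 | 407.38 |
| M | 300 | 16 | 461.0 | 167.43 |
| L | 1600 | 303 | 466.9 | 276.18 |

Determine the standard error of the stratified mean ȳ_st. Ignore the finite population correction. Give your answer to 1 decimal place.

V̂(ȳ_st) = Σ W_h² s_h²/n_h, with W_h = N_h/N and N = 2450:
  stratum XS: (250/2450)²·565.49²/36 = 92.4901
  stratum S: (300/2450)²·407.38²/33 = 75.4042
  stratum M: (300/2450)²·167.43²/16 = 26.2698
  stratum L: (1600/2450)²·276.18²/303 = 107.362
V̂(ȳ_st) = 301.526
SE(ȳ_st) = √301.526 = 17.3645

SE(ȳ_st) ≈ 17.4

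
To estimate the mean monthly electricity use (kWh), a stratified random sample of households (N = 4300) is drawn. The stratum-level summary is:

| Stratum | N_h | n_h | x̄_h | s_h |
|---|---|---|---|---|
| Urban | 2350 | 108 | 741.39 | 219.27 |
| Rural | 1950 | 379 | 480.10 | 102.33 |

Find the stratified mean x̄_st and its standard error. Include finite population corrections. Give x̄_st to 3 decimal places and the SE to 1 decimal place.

x̄_st ≈ 622.898, SE ≈ 11.5

x̄_st = Σ W_h x̄_h = (2350·741.39 + 1950·480.10)/4300 = 622.89802
V̂(x̄_st) = Σ W_h² (1 − n_h/N_h) s_h²/n_h, with W_h = N_h/N and N = 4300:
  stratum Urban: (2350/4300)²·(1 − 108/2350)·219.27²/108 = 126.853
  stratum Rural: (1950/4300)²·(1 − 379/1950)·102.33²/379 = 4.57763
V̂(x̄_st) = 131.431
SE(x̄_st) = √131.431 = 11.4643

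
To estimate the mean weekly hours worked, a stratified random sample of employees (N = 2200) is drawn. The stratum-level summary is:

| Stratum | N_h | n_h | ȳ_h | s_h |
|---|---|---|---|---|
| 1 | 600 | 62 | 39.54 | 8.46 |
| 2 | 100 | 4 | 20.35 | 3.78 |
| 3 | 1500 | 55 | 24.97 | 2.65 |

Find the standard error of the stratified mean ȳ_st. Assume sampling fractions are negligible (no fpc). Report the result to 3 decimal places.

SE(ȳ_st) ≈ 0.391

V̂(ȳ_st) = Σ W_h² s_h²/n_h, with W_h = N_h/N and N = 2200:
  stratum 1: (600/2200)²·8.46²/62 = 0.085863
  stratum 2: (100/2200)²·3.78²/4 = 0.00738037
  stratum 3: (1500/2200)²·2.65²/55 = 0.0593562
V̂(ȳ_st) = 0.1526
SE(ȳ_st) = √0.1526 = 0.39064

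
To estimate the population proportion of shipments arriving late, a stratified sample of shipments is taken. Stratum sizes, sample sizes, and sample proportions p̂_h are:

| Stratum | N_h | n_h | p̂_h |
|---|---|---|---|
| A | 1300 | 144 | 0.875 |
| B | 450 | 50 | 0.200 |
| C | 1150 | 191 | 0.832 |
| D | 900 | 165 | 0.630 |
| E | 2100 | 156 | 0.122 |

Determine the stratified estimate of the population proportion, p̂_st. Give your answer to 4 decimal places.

p̂_st ≈ 0.5097

N = 5900; stratum weights W_h = N_h/N.
p̂_st = Σ W_h p̂_h = (1300·0.875 + 450·0.200 + 1150·0.832 + 900·0.630 + 2100·0.122)/5900 = 0.50975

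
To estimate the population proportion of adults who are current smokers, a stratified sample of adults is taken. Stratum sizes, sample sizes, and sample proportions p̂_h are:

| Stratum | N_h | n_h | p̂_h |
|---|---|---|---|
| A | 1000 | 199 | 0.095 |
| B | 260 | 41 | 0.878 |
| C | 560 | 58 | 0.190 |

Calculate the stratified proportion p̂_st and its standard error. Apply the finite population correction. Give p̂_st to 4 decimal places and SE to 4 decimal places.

N = 1820; stratum weights W_h = N_h/N.
p̂_st = Σ W_h p̂_h = (1000·0.095 + 260·0.878 + 560·0.190)/1820 = 0.23609
V̂(p̂_st) = Σ W_h² (1 − n_h/N_h) p̂_h(1−p̂_h)/(n_h−1):
  stratum A: (1000/1820)²·(1 − 199/1000)·0.095·0.905/198 = 0.000105002
  stratum B: (260/1820)²·(1 − 41/260)·0.878·0.122/40 = 4.6033e-05
  stratum C: (560/1820)²·(1 − 58/560)·0.190·0.810/57 = 0.000229146
V̂(p̂_st) = 0.000380181; SE = √V̂ = 0.0194982

p̂_st ≈ 0.2361, SE ≈ 0.0195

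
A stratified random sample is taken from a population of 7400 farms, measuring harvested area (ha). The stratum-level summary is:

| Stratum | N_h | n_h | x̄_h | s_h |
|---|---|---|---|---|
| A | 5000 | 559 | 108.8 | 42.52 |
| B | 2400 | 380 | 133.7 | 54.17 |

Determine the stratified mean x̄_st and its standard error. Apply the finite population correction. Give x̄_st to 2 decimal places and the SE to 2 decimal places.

x̄_st = Σ W_h x̄_h = (5000·108.8 + 2400·133.7)/7400 = 116.87568
V̂(x̄_st) = Σ W_h² (1 − n_h/N_h) s_h²/n_h, with W_h = N_h/N and N = 7400:
  stratum A: (5000/7400)²·(1 − 559/5000)·42.52²/559 = 1.31148
  stratum B: (2400/7400)²·(1 − 380/2400)·54.17²/380 = 0.683649
V̂(x̄_st) = 1.99513
SE(x̄_st) = √1.99513 = 1.41249

x̄_st ≈ 116.88, SE ≈ 1.41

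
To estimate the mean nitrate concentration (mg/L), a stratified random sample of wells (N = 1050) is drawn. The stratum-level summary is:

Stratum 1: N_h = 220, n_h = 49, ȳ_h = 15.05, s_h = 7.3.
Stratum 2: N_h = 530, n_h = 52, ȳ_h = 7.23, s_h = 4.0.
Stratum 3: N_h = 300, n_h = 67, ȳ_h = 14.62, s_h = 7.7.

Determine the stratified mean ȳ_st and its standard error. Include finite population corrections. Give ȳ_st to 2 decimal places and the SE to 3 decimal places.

ȳ_st ≈ 10.98, SE ≈ 0.405

ȳ_st = Σ W_h ȳ_h = (220·15.05 + 530·7.23 + 300·14.62)/1050 = 10.97990
V̂(ȳ_st) = Σ W_h² (1 − n_h/N_h) s_h²/n_h, with W_h = N_h/N and N = 1050:
  stratum 1: (220/1050)²·(1 − 49/220)·7.3²/49 = 0.0371099
  stratum 2: (530/1050)²·(1 − 52/530)·4.0²/52 = 0.0707036
  stratum 3: (300/1050)²·(1 − 67/300)·7.7²/67 = 0.0561055
V̂(ȳ_st) = 0.163919
SE(ȳ_st) = √0.163919 = 0.404869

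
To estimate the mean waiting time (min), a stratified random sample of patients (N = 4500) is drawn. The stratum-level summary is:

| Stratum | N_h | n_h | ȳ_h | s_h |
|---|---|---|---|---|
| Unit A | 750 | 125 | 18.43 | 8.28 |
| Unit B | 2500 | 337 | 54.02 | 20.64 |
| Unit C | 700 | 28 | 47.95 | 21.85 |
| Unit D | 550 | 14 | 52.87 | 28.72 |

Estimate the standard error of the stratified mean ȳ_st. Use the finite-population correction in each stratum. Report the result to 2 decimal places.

SE(ȳ_st) ≈ 1.27

V̂(ȳ_st) = Σ W_h² (1 − n_h/N_h) s_h²/n_h, with W_h = N_h/N and N = 4500:
  stratum Unit A: (750/4500)²·(1 − 125/750)·8.28²/125 = 0.012696
  stratum Unit B: (2500/4500)²·(1 − 337/2500)·20.64²/337 = 0.337568
  stratum Unit C: (700/4500)²·(1 − 28/700)·21.85²/28 = 0.396084
  stratum Unit D: (550/4500)²·(1 − 14/550)·28.72²/14 = 0.857716
V̂(ȳ_st) = 1.60406
SE(ȳ_st) = √1.60406 = 1.26652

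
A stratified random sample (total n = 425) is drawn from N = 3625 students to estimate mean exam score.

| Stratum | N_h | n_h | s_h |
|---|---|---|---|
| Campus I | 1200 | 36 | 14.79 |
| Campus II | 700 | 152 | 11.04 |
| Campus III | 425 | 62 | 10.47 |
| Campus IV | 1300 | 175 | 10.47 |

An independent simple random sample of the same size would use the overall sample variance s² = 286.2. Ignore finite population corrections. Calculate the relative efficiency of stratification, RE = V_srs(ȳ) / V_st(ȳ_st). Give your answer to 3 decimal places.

RE ≈ 0.841

V̂(ȳ_st) = Σ W_h² s_h²/n_h, with W_h = N_h/N and N = 3625:
  stratum Campus I: (1200/3625)²·14.79²/36 = 0.665856
  stratum Campus II: (700/3625)²·11.04²/152 = 0.0299002
  stratum Campus III: (425/3625)²·10.47²/62 = 0.0243032
  stratum Campus IV: (1300/3625)²·10.47²/175 = 0.0805612
V_st = 0.800621
V_srs = s²/n = 286.2/425 = 0.673412
Relative efficiency = V_srs / V_st = 0.673412/0.800621 = 0.8411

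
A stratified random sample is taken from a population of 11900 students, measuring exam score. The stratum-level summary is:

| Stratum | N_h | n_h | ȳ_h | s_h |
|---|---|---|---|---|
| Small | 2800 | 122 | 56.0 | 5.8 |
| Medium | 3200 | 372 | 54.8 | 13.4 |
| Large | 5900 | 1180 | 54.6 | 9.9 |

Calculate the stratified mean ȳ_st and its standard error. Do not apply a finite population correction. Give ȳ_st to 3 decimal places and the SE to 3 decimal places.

ȳ_st ≈ 54.983, SE ≈ 0.266

ȳ_st = Σ W_h ȳ_h = (2800·56.0 + 3200·54.8 + 5900·54.6)/11900 = 54.98319
V̂(ȳ_st) = Σ W_h² s_h²/n_h, with W_h = N_h/N and N = 11900:
  stratum Small: (2800/11900)²·5.8²/122 = 0.0152658
  stratum Medium: (3200/11900)²·13.4²/372 = 0.0349038
  stratum Large: (5900/11900)²·9.9²/1180 = 0.0204173
V̂(ȳ_st) = 0.0705869
SE(ȳ_st) = √0.0705869 = 0.265682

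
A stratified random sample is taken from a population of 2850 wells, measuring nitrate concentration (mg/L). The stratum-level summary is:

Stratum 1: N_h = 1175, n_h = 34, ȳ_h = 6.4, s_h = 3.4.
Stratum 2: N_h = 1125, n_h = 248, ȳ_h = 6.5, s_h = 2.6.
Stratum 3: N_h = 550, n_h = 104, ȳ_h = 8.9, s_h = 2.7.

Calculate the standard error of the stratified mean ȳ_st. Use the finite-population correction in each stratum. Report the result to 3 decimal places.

V̂(ȳ_st) = Σ W_h² (1 − n_h/N_h) s_h²/n_h, with W_h = N_h/N and N = 2850:
  stratum 1: (1175/2850)²·(1 − 34/1175)·3.4²/34 = 0.0561194
  stratum 2: (1125/2850)²·(1 − 248/1125)·2.6²/248 = 0.00331099
  stratum 3: (550/2850)²·(1 − 104/550)·2.7²/104 = 0.00211691
V̂(ȳ_st) = 0.0615473
SE(ȳ_st) = √0.0615473 = 0.248087

SE(ȳ_st) ≈ 0.248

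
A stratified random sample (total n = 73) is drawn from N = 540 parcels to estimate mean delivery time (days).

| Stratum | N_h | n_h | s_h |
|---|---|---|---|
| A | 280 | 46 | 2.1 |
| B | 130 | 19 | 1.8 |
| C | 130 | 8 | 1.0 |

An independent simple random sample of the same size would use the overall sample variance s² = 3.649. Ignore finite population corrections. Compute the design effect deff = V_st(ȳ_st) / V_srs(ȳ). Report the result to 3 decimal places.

V̂(ȳ_st) = Σ W_h² s_h²/n_h, with W_h = N_h/N and N = 540:
  stratum A: (280/540)²·2.1²/46 = 0.0257756
  stratum B: (130/540)²·1.8²/19 = 0.00988304
  stratum C: (130/540)²·1.0²/8 = 0.00724451
V_st = 0.0429032
V_srs = s²/n = 3.649/73 = 0.0499863
deff = V_st / V_srs = 0.0429032/0.0499863 = 0.8583

deff ≈ 0.858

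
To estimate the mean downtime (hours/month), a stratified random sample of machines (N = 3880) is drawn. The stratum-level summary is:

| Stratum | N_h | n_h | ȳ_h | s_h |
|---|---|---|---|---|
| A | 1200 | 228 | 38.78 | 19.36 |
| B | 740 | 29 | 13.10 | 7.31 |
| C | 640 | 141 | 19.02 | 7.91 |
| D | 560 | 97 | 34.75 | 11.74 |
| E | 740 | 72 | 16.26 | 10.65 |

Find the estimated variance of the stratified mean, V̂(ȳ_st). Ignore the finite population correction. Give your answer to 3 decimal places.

V̂(ȳ_st) ≈ 0.323

V̂(ȳ_st) = Σ W_h² s_h²/n_h, with W_h = N_h/N and N = 3880:
  stratum A: (1200/3880)²·19.36²/228 = 0.157244
  stratum B: (740/3880)²·7.31²/29 = 0.067025
  stratum C: (640/3880)²·7.91²/141 = 0.0120734
  stratum D: (560/3880)²·11.74²/97 = 0.029599
  stratum E: (740/3880)²·10.65²/72 = 0.0573016
V̂(ȳ_st) = 0.323243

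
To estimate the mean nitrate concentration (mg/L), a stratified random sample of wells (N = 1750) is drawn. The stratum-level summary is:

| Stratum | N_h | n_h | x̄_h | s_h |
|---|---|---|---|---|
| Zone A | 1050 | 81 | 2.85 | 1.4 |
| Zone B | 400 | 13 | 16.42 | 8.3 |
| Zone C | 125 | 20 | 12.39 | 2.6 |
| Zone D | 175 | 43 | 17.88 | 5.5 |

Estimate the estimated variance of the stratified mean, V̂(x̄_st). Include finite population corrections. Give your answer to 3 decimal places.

V̂(x̄_st) ≈ 0.283

V̂(x̄_st) = Σ W_h² (1 − n_h/N_h) s_h²/n_h, with W_h = N_h/N and N = 1750:
  stratum Zone A: (1050/1750)²·(1 − 81/1050)·1.4²/81 = 0.00803911
  stratum Zone B: (400/1750)²·(1 − 13/400)·8.3²/13 = 0.26786
  stratum Zone C: (125/1750)²·(1 − 20/125)·2.6²/20 = 0.00144857
  stratum Zone D: (175/1750)²·(1 − 43/175)·5.5²/43 = 0.00530631
V̂(x̄_st) = 0.282654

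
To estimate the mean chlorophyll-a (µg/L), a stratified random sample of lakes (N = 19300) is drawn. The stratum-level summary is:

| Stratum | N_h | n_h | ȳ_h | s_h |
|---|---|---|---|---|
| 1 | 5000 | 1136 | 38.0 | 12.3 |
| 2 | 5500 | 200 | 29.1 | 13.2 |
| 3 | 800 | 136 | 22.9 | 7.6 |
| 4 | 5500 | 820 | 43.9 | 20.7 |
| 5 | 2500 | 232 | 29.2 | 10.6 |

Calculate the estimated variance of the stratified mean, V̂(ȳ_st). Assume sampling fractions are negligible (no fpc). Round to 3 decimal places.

V̂(ȳ_st) ≈ 0.131

V̂(ȳ_st) = Σ W_h² s_h²/n_h, with W_h = N_h/N and N = 19300:
  stratum 1: (5000/19300)²·12.3²/1136 = 0.00893835
  stratum 2: (5500/19300)²·13.2²/200 = 0.0707504
  stratum 3: (800/19300)²·7.6²/136 = 0.000729716
  stratum 4: (5500/19300)²·20.7²/820 = 0.0424363
  stratum 5: (2500/19300)²·10.6²/232 = 0.00812623
V̂(ȳ_st) = 0.130981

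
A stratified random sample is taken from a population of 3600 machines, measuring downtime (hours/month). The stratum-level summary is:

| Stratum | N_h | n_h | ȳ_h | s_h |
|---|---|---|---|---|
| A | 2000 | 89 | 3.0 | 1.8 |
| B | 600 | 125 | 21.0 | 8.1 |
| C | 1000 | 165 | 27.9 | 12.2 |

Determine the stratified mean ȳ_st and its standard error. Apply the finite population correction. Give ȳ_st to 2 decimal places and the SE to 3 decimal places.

ȳ_st = Σ W_h ȳ_h = (2000·3.0 + 600·21.0 + 1000·27.9)/3600 = 12.91667
V̂(ȳ_st) = Σ W_h² (1 − n_h/N_h) s_h²/n_h, with W_h = N_h/N and N = 3600:
  stratum A: (2000/3600)²·(1 − 89/2000)·1.8²/89 = 0.010736
  stratum B: (600/3600)²·(1 − 125/600)·8.1²/125 = 0.0115425
  stratum C: (1000/3600)²·(1 − 165/1000)·12.2²/165 = 0.0581189
V̂(ȳ_st) = 0.0803973
SE(ȳ_st) = √0.0803973 = 0.283544

ȳ_st ≈ 12.92, SE ≈ 0.284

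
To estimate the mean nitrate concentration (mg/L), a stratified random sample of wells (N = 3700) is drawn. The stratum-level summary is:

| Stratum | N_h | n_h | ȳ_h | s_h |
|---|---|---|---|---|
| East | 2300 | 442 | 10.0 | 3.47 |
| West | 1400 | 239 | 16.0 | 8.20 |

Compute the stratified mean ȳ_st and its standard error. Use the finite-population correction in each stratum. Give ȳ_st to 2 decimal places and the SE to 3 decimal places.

ȳ_st ≈ 12.27, SE ≈ 0.205

ȳ_st = Σ W_h ȳ_h = (2300·10.0 + 1400·16.0)/3700 = 12.27027
V̂(ȳ_st) = Σ W_h² (1 − n_h/N_h) s_h²/n_h, with W_h = N_h/N and N = 3700:
  stratum East: (2300/3700)²·(1 − 442/2300)·3.47²/442 = 0.00850368
  stratum West: (1400/3700)²·(1 − 239/1400)·8.20²/239 = 0.0334031
V̂(ȳ_st) = 0.0419068
SE(ȳ_st) = √0.0419068 = 0.204711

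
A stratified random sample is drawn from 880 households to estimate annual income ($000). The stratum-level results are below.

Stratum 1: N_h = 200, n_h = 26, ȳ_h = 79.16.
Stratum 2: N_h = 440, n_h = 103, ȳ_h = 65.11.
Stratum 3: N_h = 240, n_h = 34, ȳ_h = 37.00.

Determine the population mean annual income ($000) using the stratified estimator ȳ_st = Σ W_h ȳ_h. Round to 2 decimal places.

ȳ_st ≈ 60.64

N = Σ N_h = 880. Stratum weights W_h = N_h/N.
ȳ_st = (200·79.16 + 440·65.11 + 240·37.00) / 880 = 60.6368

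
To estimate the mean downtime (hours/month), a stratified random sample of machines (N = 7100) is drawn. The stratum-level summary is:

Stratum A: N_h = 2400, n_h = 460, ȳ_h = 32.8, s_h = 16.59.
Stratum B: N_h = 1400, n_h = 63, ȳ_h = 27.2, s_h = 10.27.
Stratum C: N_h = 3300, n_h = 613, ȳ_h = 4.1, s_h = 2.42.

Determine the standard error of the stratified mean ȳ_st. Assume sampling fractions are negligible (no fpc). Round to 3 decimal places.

SE(ȳ_st) ≈ 0.368

V̂(ȳ_st) = Σ W_h² s_h²/n_h, with W_h = N_h/N and N = 7100:
  stratum A: (2400/7100)²·16.59²/460 = 0.0683661
  stratum B: (1400/7100)²·10.27²/63 = 0.0650938
  stratum C: (3300/7100)²·2.42²/613 = 0.00206387
V̂(ȳ_st) = 0.135524
SE(ȳ_st) = √0.135524 = 0.368136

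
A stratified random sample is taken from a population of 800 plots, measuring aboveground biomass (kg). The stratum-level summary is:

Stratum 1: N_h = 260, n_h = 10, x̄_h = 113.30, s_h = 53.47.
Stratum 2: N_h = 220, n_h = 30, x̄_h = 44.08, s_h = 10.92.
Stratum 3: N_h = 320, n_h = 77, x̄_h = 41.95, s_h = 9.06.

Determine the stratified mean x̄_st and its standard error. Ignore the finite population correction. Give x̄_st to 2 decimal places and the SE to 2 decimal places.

x̄_st ≈ 65.72, SE ≈ 5.54

x̄_st = Σ W_h x̄_h = (260·113.30 + 220·44.08 + 320·41.95)/800 = 65.72450
V̂(x̄_st) = Σ W_h² s_h²/n_h, with W_h = N_h/N and N = 800:
  stratum 1: (260/800)²·53.47²/10 = 30.1986
  stratum 2: (220/800)²·10.92²/30 = 0.3006
  stratum 3: (320/800)²·9.06²/77 = 0.170563
V̂(x̄_st) = 30.6698
SE(x̄_st) = √30.6698 = 5.53803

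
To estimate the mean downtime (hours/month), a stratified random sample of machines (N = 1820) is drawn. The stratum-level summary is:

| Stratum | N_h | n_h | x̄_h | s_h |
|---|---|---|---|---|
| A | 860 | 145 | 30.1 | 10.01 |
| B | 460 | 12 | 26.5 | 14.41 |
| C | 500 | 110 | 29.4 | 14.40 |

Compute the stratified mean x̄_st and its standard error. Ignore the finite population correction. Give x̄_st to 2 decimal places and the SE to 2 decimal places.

x̄_st = Σ W_h x̄_h = (860·30.1 + 460·26.5 + 500·29.4)/1820 = 28.99780
V̂(x̄_st) = Σ W_h² s_h²/n_h, with W_h = N_h/N and N = 1820:
  stratum A: (860/1820)²·10.01²/145 = 0.154296
  stratum B: (460/1820)²·14.41²/12 = 1.1054
  stratum C: (500/1820)²·14.40²/110 = 0.142275
V̂(x̄_st) = 1.40197
SE(x̄_st) = √1.40197 = 1.18405

x̄_st ≈ 29.00, SE ≈ 1.18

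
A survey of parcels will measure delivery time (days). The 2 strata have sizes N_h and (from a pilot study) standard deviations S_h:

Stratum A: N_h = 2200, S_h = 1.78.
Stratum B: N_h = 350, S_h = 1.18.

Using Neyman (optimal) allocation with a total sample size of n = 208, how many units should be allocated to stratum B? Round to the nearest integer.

20

Neyman allocation: n_h = n · N_h S_h / Σ N_i S_i, with n = 208.
  stratum A: N_h·S_h = 2200·1.78 = 3916.00
  stratum B: N_h·S_h = 350·1.18 = 413.00
Σ N_h S_h = 4329.00
n for stratum B = 208·413.00/4329.00 = 19.844 → 20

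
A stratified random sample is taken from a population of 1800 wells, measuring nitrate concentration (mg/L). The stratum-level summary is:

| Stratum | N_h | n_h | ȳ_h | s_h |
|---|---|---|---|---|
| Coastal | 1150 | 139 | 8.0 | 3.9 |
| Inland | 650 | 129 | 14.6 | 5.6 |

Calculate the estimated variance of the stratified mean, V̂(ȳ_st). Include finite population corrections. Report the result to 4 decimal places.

V̂(ȳ_st) ≈ 0.0647

V̂(ȳ_st) = Σ W_h² (1 − n_h/N_h) s_h²/n_h, with W_h = N_h/N and N = 1800:
  stratum Coastal: (1150/1800)²·(1 − 139/1150)·3.9²/139 = 0.0392662
  stratum Inland: (650/1800)²·(1 − 129/650)·5.6²/129 = 0.0254093
V̂(ȳ_st) = 0.0646754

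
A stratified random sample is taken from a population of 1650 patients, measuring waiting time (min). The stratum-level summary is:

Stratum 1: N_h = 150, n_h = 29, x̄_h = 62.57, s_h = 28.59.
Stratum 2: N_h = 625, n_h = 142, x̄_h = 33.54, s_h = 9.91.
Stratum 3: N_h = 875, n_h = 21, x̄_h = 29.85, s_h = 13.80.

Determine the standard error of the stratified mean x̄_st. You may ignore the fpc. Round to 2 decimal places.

SE(x̄_st) ≈ 1.70

V̂(x̄_st) = Σ W_h² s_h²/n_h, with W_h = N_h/N and N = 1650:
  stratum 1: (150/1650)²·28.59²/29 = 0.23294
  stratum 2: (625/1650)²·9.91²/142 = 0.0992319
  stratum 3: (875/1650)²·13.80²/21 = 2.55028
V̂(x̄_st) = 2.88245
SE(x̄_st) = √2.88245 = 1.69778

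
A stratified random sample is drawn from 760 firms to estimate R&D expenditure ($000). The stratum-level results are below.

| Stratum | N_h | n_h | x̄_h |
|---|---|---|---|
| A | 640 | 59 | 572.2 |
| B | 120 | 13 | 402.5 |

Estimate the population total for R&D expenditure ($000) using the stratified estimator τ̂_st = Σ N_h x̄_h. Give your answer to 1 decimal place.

τ̂_st ≈ 414508.0

τ̂_st = Σ N_h x̄_h = 640·572.2 + 120·402.5 = 414508.0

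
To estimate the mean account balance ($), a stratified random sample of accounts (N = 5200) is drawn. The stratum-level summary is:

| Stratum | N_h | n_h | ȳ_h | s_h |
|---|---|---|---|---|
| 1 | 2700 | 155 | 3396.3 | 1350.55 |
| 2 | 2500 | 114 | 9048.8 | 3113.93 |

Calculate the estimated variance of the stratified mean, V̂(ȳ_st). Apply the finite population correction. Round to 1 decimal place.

V̂(ȳ_st) = Σ W_h² (1 − n_h/N_h) s_h²/n_h, with W_h = N_h/N and N = 5200:
  stratum 1: (2700/5200)²·(1 − 155/2700)·1350.55²/155 = 2990.44
  stratum 2: (2500/5200)²·(1 − 114/2500)·3113.93²/114 = 18763.6
V̂(ȳ_st) = 21754.1

V̂(ȳ_st) ≈ 21754.1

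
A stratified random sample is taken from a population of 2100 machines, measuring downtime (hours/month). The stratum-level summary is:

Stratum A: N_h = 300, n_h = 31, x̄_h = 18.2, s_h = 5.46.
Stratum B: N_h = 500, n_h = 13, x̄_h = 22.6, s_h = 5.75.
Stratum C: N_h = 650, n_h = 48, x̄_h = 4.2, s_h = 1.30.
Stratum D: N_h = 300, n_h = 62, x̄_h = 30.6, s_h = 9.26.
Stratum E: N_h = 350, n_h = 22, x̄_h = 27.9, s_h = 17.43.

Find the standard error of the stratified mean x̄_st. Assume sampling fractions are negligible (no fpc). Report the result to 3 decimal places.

V̂(x̄_st) = Σ W_h² s_h²/n_h, with W_h = N_h/N and N = 2100:
  stratum A: (300/2100)²·5.46²/31 = 0.0196258
  stratum B: (500/2100)²·5.75²/13 = 0.144176
  stratum C: (650/2100)²·1.30²/48 = 0.00337313
  stratum D: (300/2100)²·9.26²/62 = 0.028225
  stratum E: (350/2100)²·17.43²/22 = 0.383592
V̂(x̄_st) = 0.578992
SE(x̄_st) = √0.578992 = 0.760915

SE(x̄_st) ≈ 0.761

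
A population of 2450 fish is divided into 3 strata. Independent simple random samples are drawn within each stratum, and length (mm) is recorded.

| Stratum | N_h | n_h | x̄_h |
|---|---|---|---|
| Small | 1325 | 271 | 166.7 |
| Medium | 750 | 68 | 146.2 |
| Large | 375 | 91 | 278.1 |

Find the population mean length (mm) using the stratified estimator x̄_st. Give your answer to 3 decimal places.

N = Σ N_h = 2450. Stratum weights W_h = N_h/N.
x̄_st = (1325·166.7 + 750·146.2 + 375·278.1) / 2450 = 177.47551

x̄_st ≈ 177.476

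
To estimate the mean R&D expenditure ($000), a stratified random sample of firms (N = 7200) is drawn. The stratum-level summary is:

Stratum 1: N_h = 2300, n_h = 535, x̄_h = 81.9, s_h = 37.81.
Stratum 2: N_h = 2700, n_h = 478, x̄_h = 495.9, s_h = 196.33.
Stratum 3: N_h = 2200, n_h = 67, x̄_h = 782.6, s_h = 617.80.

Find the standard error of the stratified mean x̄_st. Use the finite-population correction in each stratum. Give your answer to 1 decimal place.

SE(x̄_st) ≈ 22.9

V̂(x̄_st) = Σ W_h² (1 − n_h/N_h) s_h²/n_h, with W_h = N_h/N and N = 7200:
  stratum 1: (2300/7200)²·(1 − 535/2300)·37.81²/535 = 0.209251
  stratum 2: (2700/7200)²·(1 − 478/2700)·196.33²/478 = 9.33229
  stratum 3: (2200/7200)²·(1 − 67/2200)·617.80²/67 = 515.667
V̂(x̄_st) = 525.209
SE(x̄_st) = √525.209 = 22.9174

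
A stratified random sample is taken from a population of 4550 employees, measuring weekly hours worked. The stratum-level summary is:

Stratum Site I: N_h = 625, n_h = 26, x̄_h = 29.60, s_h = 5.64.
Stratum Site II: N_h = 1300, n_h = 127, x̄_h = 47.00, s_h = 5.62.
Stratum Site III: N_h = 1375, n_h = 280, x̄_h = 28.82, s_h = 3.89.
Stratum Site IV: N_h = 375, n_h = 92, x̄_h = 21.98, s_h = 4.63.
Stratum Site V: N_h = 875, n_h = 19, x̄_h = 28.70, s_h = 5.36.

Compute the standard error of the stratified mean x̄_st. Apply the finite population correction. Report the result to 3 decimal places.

SE(x̄_st) ≈ 0.317

V̂(x̄_st) = Σ W_h² (1 − n_h/N_h) s_h²/n_h, with W_h = N_h/N and N = 4550:
  stratum Site I: (625/4550)²·(1 − 26/625)·5.64²/26 = 0.0221243
  stratum Site II: (1300/4550)²·(1 − 127/1300)·5.62²/127 = 0.0183184
  stratum Site III: (1375/4550)²·(1 − 280/1375)·3.89²/280 = 0.00393039
  stratum Site IV: (375/4550)²·(1 − 92/375)·4.63²/92 = 0.00119445
  stratum Site V: (875/4550)²·(1 − 19/875)·5.36²/19 = 0.054706
V̂(x̄_st) = 0.100274
SE(x̄_st) = √0.100274 = 0.31666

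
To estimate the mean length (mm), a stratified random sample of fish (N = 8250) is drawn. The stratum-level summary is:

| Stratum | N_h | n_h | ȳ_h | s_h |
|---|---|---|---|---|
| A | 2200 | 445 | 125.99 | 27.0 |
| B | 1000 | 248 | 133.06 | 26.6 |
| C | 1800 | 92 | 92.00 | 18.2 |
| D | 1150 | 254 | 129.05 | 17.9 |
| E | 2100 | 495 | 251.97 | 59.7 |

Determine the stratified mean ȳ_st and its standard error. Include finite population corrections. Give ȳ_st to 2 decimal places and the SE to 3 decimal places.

ȳ_st = Σ W_h ȳ_h = (2200·125.99 + 1000·133.06 + 1800·92.00 + 1150·129.05 + 2100·251.97)/8250 = 151.92515
V̂(ȳ_st) = Σ W_h² (1 − n_h/N_h) s_h²/n_h, with W_h = N_h/N and N = 8250:
  stratum A: (2200/8250)²·(1 − 445/2200)·27.0²/445 = 0.0929307
  stratum B: (1000/8250)²·(1 − 248/1000)·26.6²/248 = 0.0315226
  stratum C: (1800/8250)²·(1 − 92/1800)·18.2²/92 = 0.162633
  stratum D: (1150/8250)²·(1 − 254/1150)·17.9²/254 = 0.0190972
  stratum E: (2100/8250)²·(1 − 495/2100)·59.7²/495 = 0.356558
V̂(ȳ_st) = 0.662741
SE(ȳ_st) = √0.662741 = 0.814089

ȳ_st ≈ 151.93, SE ≈ 0.814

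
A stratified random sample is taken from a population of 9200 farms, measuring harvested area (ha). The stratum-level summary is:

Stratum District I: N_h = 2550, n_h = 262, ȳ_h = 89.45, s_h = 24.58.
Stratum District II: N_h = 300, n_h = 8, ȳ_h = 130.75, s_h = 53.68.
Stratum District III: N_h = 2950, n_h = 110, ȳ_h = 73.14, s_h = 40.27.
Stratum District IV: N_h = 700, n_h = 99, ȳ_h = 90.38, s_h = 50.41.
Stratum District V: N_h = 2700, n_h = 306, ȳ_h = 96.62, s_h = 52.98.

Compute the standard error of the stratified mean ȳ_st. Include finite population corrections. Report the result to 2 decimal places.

V̂(ȳ_st) = Σ W_h² (1 − n_h/N_h) s_h²/n_h, with W_h = N_h/N and N = 9200:
  stratum District I: (2550/9200)²·(1 − 262/2550)·24.58²/262 = 0.158958
  stratum District II: (300/9200)²·(1 − 8/300)·53.68²/8 = 0.372789
  stratum District III: (2950/9200)²·(1 − 110/2950)·40.27²/110 = 1.45927
  stratum District IV: (700/9200)²·(1 − 99/700)·50.41²/99 = 0.127584
  stratum District V: (2700/9200)²·(1 − 306/2700)·52.98²/306 = 0.700511
V̂(ȳ_st) = 2.81911
SE(ȳ_st) = √2.81911 = 1.67902

SE(ȳ_st) ≈ 1.68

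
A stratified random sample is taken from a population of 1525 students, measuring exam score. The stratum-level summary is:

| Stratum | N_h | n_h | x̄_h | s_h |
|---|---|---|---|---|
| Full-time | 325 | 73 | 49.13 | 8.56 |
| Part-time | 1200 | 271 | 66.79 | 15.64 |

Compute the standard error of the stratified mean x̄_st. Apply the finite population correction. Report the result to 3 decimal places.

V̂(x̄_st) = Σ W_h² (1 − n_h/N_h) s_h²/n_h, with W_h = N_h/N and N = 1525:
  stratum Full-time: (325/1525)²·(1 − 73/325)·8.56²/73 = 0.0353483
  stratum Part-time: (1200/1525)²·(1 − 271/1200)·15.64²/271 = 0.432675
V̂(x̄_st) = 0.468023
SE(x̄_st) = √0.468023 = 0.684122

SE(x̄_st) ≈ 0.684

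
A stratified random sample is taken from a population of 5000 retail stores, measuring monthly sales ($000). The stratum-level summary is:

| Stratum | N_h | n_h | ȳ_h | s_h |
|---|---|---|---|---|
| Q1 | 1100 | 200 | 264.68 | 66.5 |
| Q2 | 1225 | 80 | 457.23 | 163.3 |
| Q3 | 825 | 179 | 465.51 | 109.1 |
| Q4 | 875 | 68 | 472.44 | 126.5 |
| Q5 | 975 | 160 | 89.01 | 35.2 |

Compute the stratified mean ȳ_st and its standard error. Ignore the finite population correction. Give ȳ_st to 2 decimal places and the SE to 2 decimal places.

ȳ_st = Σ W_h ȳ_h = (1100·264.68 + 1225·457.23 + 825·465.51 + 875·472.44 + 975·89.01)/5000 = 347.09405
V̂(ȳ_st) = Σ W_h² s_h²/n_h, with W_h = N_h/N and N = 5000:
  stratum Q1: (1100/5000)²·66.5²/200 = 1.07018
  stratum Q2: (1225/5000)²·163.3²/80 = 20.0085
  stratum Q3: (825/5000)²·109.1²/179 = 1.81036
  stratum Q4: (875/5000)²·126.5²/68 = 7.2069
  stratum Q5: (975/5000)²·35.2²/160 = 0.294466
V̂(ȳ_st) = 30.3904
SE(ȳ_st) = √30.3904 = 5.51275

ȳ_st ≈ 347.09, SE ≈ 5.51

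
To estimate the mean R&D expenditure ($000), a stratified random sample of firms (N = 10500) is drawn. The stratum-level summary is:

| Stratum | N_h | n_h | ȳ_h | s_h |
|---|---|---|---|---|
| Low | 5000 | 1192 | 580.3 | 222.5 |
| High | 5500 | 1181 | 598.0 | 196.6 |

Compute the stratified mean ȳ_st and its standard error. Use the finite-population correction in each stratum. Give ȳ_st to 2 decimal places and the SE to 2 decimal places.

ȳ_st = Σ W_h ȳ_h = (5000·580.3 + 5500·598.0)/10500 = 589.57143
V̂(ȳ_st) = Σ W_h² (1 − n_h/N_h) s_h²/n_h, with W_h = N_h/N and N = 10500:
  stratum Low: (5000/10500)²·(1 − 1192/5000)·222.5²/1192 = 7.17253
  stratum High: (5500/10500)²·(1 − 1181/5500)·196.6²/1181 = 7.05155
V̂(ȳ_st) = 14.2241
SE(ȳ_st) = √14.2241 = 3.77148

ȳ_st ≈ 589.57, SE ≈ 3.77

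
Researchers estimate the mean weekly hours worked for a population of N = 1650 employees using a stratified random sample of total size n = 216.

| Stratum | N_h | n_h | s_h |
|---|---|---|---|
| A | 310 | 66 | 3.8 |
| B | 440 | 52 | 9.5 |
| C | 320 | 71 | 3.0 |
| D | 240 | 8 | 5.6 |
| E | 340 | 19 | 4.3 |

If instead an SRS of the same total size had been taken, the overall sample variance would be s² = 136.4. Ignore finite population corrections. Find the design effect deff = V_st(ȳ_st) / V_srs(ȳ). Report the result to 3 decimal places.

V̂(ȳ_st) = Σ W_h² s_h²/n_h, with W_h = N_h/N and N = 1650:
  stratum A: (310/1650)²·3.8²/66 = 0.00772287
  stratum B: (440/1650)²·9.5²/52 = 0.123419
  stratum C: (320/1650)²·3.0²/71 = 0.00476778
  stratum D: (240/1650)²·5.6²/8 = 0.0829355
  stratum E: (340/1650)²·4.3²/19 = 0.0413212
V_st = 0.260166
V_srs = s²/n = 136.4/216 = 0.631481
deff = V_st / V_srs = 0.260166/0.631481 = 0.4120

deff ≈ 0.412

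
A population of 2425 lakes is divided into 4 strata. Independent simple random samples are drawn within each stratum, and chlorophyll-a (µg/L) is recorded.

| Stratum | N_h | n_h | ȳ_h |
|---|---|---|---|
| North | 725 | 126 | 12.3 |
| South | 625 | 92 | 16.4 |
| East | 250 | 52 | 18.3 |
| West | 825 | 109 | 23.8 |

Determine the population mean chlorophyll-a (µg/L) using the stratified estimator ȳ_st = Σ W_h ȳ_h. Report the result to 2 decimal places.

ȳ_st ≈ 17.89

N = Σ N_h = 2425. Stratum weights W_h = N_h/N.
ȳ_st = (725·12.3 + 625·16.4 + 250·18.3 + 825·23.8) / 2425 = 17.8876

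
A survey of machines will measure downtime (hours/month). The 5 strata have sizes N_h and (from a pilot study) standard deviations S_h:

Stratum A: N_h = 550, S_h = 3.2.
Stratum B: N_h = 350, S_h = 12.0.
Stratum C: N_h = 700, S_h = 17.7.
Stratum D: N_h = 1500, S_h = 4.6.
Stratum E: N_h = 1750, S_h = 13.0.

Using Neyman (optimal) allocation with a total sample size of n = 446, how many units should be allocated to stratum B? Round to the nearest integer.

Neyman allocation: n_h = n · N_h S_h / Σ N_i S_i, with n = 446.
  stratum A: N_h·S_h = 550·3.2 = 1760.00
  stratum B: N_h·S_h = 350·12.0 = 4200.00
  stratum C: N_h·S_h = 700·17.7 = 12390.00
  stratum D: N_h·S_h = 1500·4.6 = 6900.00
  stratum E: N_h·S_h = 1750·13.0 = 22750.00
Σ N_h S_h = 48000.00
n for stratum B = 446·4200.00/48000.00 = 39.025 → 39

39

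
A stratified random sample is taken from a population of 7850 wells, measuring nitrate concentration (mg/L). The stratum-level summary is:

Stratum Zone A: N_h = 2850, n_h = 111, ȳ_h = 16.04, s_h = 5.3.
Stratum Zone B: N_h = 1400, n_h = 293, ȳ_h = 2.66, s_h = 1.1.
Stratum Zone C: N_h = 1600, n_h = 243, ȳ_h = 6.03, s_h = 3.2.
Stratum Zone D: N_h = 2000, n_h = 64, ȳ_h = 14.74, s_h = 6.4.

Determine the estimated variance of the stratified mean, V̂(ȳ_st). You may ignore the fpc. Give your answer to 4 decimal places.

V̂(ȳ_st) = Σ W_h² s_h²/n_h, with W_h = N_h/N and N = 7850:
  stratum Zone A: (2850/7850)²·5.3²/111 = 0.0333564
  stratum Zone B: (1400/7850)²·1.1²/293 = 0.000131351
  stratum Zone C: (1600/7850)²·3.2²/243 = 0.00175063
  stratum Zone D: (2000/7850)²·6.4²/64 = 0.0415433
V̂(ȳ_st) = 0.0767816

V̂(ȳ_st) ≈ 0.0768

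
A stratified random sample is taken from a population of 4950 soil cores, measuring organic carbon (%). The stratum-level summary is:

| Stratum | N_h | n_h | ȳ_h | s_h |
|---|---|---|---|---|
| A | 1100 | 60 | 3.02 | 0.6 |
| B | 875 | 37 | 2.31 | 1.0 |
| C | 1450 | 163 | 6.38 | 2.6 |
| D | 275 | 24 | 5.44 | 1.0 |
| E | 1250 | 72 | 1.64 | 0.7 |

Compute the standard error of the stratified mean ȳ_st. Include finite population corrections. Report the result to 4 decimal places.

SE(ȳ_st) ≈ 0.0691

V̂(ȳ_st) = Σ W_h² (1 − n_h/N_h) s_h²/n_h, with W_h = N_h/N and N = 4950:
  stratum A: (1100/4950)²·(1 − 60/1100)·0.6²/60 = 0.000280135
  stratum B: (875/4950)²·(1 − 37/875)·1.0²/37 = 0.000808798
  stratum C: (1450/4950)²·(1 − 163/1450)·2.6²/163 = 0.0031586
  stratum D: (275/4950)²·(1 − 24/275)·1.0²/24 = 0.000117377
  stratum E: (1250/4950)²·(1 − 72/1250)·0.7²/72 = 0.000408986
V̂(ȳ_st) = 0.0047739
SE(ȳ_st) = √0.0047739 = 0.0690934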